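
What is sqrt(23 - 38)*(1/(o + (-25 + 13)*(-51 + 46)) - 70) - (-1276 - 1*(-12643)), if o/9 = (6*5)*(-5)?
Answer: -11367 - 90301*I*sqrt(15)/1290 ≈ -11367.0 - 271.11*I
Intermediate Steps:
o = -1350 (o = 9*((6*5)*(-5)) = 9*(30*(-5)) = 9*(-150) = -1350)
sqrt(23 - 38)*(1/(o + (-25 + 13)*(-51 + 46)) - 70) - (-1276 - 1*(-12643)) = sqrt(23 - 38)*(1/(-1350 + (-25 + 13)*(-51 + 46)) - 70) - (-1276 - 1*(-12643)) = sqrt(-15)*(1/(-1350 - 12*(-5)) - 70) - (-1276 + 12643) = (I*sqrt(15))*(1/(-1350 + 60) - 70) - 1*11367 = (I*sqrt(15))*(1/(-1290) - 70) - 11367 = (I*sqrt(15))*(-1/1290 - 70) - 11367 = (I*sqrt(15))*(-90301/1290) - 11367 = -90301*I*sqrt(15)/1290 - 11367 = -11367 - 90301*I*sqrt(15)/1290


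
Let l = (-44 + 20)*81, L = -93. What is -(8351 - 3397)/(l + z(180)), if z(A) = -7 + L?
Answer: 2477/1022 ≈ 2.4237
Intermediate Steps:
z(A) = -100 (z(A) = -7 - 93 = -100)
l = -1944 (l = -24*81 = -1944)
-(8351 - 3397)/(l + z(180)) = -(8351 - 3397)/(-1944 - 100) = -4954/(-2044) = -4954*(-1)/2044 = -1*(-2477/1022) = 2477/1022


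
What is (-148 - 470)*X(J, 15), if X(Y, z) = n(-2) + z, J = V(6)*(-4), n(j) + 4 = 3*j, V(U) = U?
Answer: -3090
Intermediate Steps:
n(j) = -4 + 3*j
J = -24 (J = 6*(-4) = -24)
X(Y, z) = -10 + z (X(Y, z) = (-4 + 3*(-2)) + z = (-4 - 6) + z = -10 + z)
(-148 - 470)*X(J, 15) = (-148 - 470)*(-10 + 15) = -618*5 = -3090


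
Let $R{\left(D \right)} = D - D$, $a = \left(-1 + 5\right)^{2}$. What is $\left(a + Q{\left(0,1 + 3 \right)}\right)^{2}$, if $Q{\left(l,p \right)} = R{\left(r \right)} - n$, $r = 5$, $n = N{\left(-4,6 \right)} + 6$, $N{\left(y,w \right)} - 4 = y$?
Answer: $100$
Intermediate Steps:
$N{\left(y,w \right)} = 4 + y$
$a = 16$ ($a = 4^{2} = 16$)
$n = 6$ ($n = \left(4 - 4\right) + 6 = 0 + 6 = 6$)
$R{\left(D \right)} = 0$
$Q{\left(l,p \right)} = -6$ ($Q{\left(l,p \right)} = 0 - 6 = -6$)
$\left(a + Q{\left(0,1 + 3 \right)}\right)^{2} = \left(16 - 6\right)^{2} = 10^{2} = 100$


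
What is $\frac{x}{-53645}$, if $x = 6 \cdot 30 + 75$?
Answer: $- \frac{51}{10729} \approx -0.0047535$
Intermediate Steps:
$x = 255$ ($x = 180 + 75 = 255$)
$\frac{x}{-53645} = \frac{255}{-53645} = 255 \left(- \frac{1}{53645}\right) = - \frac{51}{10729}$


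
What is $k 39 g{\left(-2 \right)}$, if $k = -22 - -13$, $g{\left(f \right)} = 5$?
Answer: $-1755$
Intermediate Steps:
$k = -9$ ($k = -22 + 13 = -9$)
$k 39 g{\left(-2 \right)} = \left(-9\right) 39 \cdot 5 = \left(-351\right) 5 = -1755$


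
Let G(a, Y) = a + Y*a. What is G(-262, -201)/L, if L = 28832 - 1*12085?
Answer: 52400/16747 ≈ 3.1289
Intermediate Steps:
L = 16747 (L = 28832 - 12085 = 16747)
G(-262, -201)/L = -262*(1 - 201)/16747 = -262*(-200)*(1/16747) = 52400*(1/16747) = 52400/16747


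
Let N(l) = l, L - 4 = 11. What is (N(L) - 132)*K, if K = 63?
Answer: -7371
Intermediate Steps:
L = 15 (L = 4 + 11 = 15)
(N(L) - 132)*K = (15 - 132)*63 = -117*63 = -7371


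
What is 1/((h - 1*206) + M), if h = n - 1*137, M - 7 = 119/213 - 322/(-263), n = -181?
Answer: -56019/28861940 ≈ -0.0019409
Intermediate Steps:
M = 492016/56019 (M = 7 + (119/213 - 322/(-263)) = 7 + (119*(1/213) - 322*(-1/263)) = 7 + (119/213 + 322/263) = 7 + 99883/56019 = 492016/56019 ≈ 8.7830)
h = -318 (h = -181 - 1*137 = -181 - 137 = -318)
1/((h - 1*206) + M) = 1/((-318 - 1*206) + 492016/56019) = 1/((-318 - 206) + 492016/56019) = 1/(-524 + 492016/56019) = 1/(-28861940/56019) = -56019/28861940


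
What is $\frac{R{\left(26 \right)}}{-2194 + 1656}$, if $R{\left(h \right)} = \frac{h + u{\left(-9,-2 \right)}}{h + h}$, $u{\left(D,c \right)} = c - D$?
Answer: $- \frac{33}{27976} \approx -0.0011796$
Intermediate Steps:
$R{\left(h \right)} = \frac{7 + h}{2 h}$ ($R{\left(h \right)} = \frac{h - -7}{h + h} = \frac{h + \left(-2 + 9\right)}{2 h} = \left(h + 7\right) \frac{1}{2 h} = \left(7 + h\right) \frac{1}{2 h} = \frac{7 + h}{2 h}$)
$\frac{R{\left(26 \right)}}{-2194 + 1656} = \frac{\frac{1}{2} \cdot \frac{1}{26} \left(7 + 26\right)}{-2194 + 1656} = \frac{\frac{1}{2} \cdot \frac{1}{26} \cdot 33}{-538} = \frac{33}{52} \left(- \frac{1}{538}\right) = - \frac{33}{27976}$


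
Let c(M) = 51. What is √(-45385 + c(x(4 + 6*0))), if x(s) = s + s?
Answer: I*√45334 ≈ 212.92*I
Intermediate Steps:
x(s) = 2*s
√(-45385 + c(x(4 + 6*0))) = √(-45385 + 51) = √(-45334) = I*√45334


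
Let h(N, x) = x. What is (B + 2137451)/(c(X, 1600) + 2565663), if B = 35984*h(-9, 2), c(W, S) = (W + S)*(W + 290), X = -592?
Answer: 736473/753749 ≈ 0.97708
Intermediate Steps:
c(W, S) = (290 + W)*(S + W) (c(W, S) = (S + W)*(290 + W) = (290 + W)*(S + W))
B = 71968 (B = 35984*2 = 71968)
(B + 2137451)/(c(X, 1600) + 2565663) = (71968 + 2137451)/(((-592)² + 290*1600 + 290*(-592) + 1600*(-592)) + 2565663) = 2209419/((350464 + 464000 - 171680 - 947200) + 2565663) = 2209419/(-304416 + 2565663) = 2209419/2261247 = 2209419*(1/2261247) = 736473/753749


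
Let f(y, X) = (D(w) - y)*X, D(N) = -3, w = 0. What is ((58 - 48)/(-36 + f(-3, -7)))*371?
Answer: -1855/18 ≈ -103.06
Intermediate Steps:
f(y, X) = X*(-3 - y) (f(y, X) = (-3 - y)*X = X*(-3 - y))
((58 - 48)/(-36 + f(-3, -7)))*371 = ((58 - 48)/(-36 - 1*(-7)*(3 - 3)))*371 = (10/(-36 - 1*(-7)*0))*371 = (10/(-36 + 0))*371 = (10/(-36))*371 = (10*(-1/36))*371 = -5/18*371 = -1855/18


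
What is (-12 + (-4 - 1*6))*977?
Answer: -21494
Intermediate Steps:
(-12 + (-4 - 1*6))*977 = (-12 + (-4 - 6))*977 = (-12 - 10)*977 = -22*977 = -21494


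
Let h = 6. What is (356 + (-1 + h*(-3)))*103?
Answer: 34711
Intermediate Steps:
(356 + (-1 + h*(-3)))*103 = (356 + (-1 + 6*(-3)))*103 = (356 + (-1 - 18))*103 = (356 - 19)*103 = 337*103 = 34711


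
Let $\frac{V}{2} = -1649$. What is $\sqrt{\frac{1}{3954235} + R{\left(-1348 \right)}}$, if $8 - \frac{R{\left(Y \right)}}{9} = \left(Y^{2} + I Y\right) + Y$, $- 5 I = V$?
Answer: $\frac{i \sqrt{130395658416254813345}}{3954235} \approx 2887.8 i$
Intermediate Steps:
$V = -3298$ ($V = 2 \left(-1649\right) = -3298$)
$I = \frac{3298}{5}$ ($I = \left(- \frac{1}{5}\right) \left(-3298\right) = \frac{3298}{5} \approx 659.6$)
$R{\left(Y \right)} = 72 - 9 Y^{2} - \frac{29727 Y}{5}$ ($R{\left(Y \right)} = 72 - 9 \left(\left(Y^{2} + \frac{3298 Y}{5}\right) + Y\right) = 72 - 9 \left(Y^{2} + \frac{3303 Y}{5}\right) = 72 - \left(9 Y^{2} + \frac{29727 Y}{5}\right) = 72 - 9 Y^{2} - \frac{29727 Y}{5}$)
$\sqrt{\frac{1}{3954235} + R{\left(-1348 \right)}} = \sqrt{\frac{1}{3954235} - \left(- \frac{40072356}{5} + 16353936\right)} = \sqrt{\frac{1}{3954235} + \left(72 - 16353936 + \frac{40071996}{5}\right)} = \sqrt{\frac{1}{3954235} - \frac{41697324}{5}} = \sqrt{- \frac{32976203593427}{3954235}} = \frac{i \sqrt{130395658416254813345}}{3954235}$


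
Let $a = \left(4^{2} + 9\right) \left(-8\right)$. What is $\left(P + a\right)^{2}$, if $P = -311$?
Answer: $261121$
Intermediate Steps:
$a = -200$ ($a = \left(16 + 9\right) \left(-8\right) = 25 \left(-8\right) = -200$)
$\left(P + a\right)^{2} = \left(-311 - 200\right)^{2} = \left(-511\right)^{2} = 261121$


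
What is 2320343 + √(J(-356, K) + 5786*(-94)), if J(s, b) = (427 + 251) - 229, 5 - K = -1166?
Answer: 2320343 + I*√543435 ≈ 2.3203e+6 + 737.18*I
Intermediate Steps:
K = 1171 (K = 5 - 1*(-1166) = 5 + 1166 = 1171)
J(s, b) = 449 (J(s, b) = 678 - 229 = 449)
2320343 + √(J(-356, K) + 5786*(-94)) = 2320343 + √(449 + 5786*(-94)) = 2320343 + √(449 - 543884) = 2320343 + √(-543435) = 2320343 + I*√543435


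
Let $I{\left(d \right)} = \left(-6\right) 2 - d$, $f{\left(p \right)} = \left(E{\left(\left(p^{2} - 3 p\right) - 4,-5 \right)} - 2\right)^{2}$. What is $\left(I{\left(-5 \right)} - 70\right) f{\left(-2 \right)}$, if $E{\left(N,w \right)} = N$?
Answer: $-1232$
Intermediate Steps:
$f{\left(p \right)} = \left(-6 + p^{2} - 3 p\right)^{2}$ ($f{\left(p \right)} = \left(\left(\left(p^{2} - 3 p\right) - 4\right) - 2\right)^{2} = \left(\left(-4 + p^{2} - 3 p\right) - 2\right)^{2} = \left(-6 + p^{2} - 3 p\right)^{2}$)
$I{\left(d \right)} = -12 - d$
$\left(I{\left(-5 \right)} - 70\right) f{\left(-2 \right)} = \left(\left(-12 - -5\right) - 70\right) \left(6 - \left(-2\right)^{2} + 3 \left(-2\right)\right)^{2} = \left(\left(-12 + 5\right) - 70\right) \left(6 - 4 - 6\right)^{2} = \left(-7 - 70\right) \left(6 - 4 - 6\right)^{2} = - 77 \left(-4\right)^{2} = \left(-77\right) 16 = -1232$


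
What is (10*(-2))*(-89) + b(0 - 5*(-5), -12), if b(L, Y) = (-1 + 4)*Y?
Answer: 1744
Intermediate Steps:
b(L, Y) = 3*Y
(10*(-2))*(-89) + b(0 - 5*(-5), -12) = (10*(-2))*(-89) + 3*(-12) = -20*(-89) - 36 = 1780 - 36 = 1744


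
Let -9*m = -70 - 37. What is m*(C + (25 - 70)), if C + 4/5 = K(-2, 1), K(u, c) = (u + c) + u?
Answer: -26108/45 ≈ -580.18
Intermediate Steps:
K(u, c) = c + 2*u (K(u, c) = (c + u) + u = c + 2*u)
m = 107/9 (m = -(-70 - 37)/9 = -⅑*(-107) = 107/9 ≈ 11.889)
C = -19/5 (C = -⅘ + (1 + 2*(-2)) = -⅘ + (1 - 4) = -⅘ - 3 = -19/5 ≈ -3.8000)
m*(C + (25 - 70)) = 107*(-19/5 + (25 - 70))/9 = 107*(-19/5 - 45)/9 = (107/9)*(-244/5) = -26108/45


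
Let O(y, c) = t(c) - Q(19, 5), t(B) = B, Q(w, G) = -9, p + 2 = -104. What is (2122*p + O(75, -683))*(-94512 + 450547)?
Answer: -80323632210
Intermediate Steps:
p = -106 (p = -2 - 104 = -106)
O(y, c) = 9 + c (O(y, c) = c - 1*(-9) = c + 9 = 9 + c)
(2122*p + O(75, -683))*(-94512 + 450547) = (2122*(-106) + (9 - 683))*(-94512 + 450547) = (-224932 - 674)*356035 = -225606*356035 = -80323632210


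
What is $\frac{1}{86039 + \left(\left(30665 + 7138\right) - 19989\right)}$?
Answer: $\frac{1}{103853} \approx 9.629 \cdot 10^{-6}$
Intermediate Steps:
$\frac{1}{86039 + \left(\left(30665 + 7138\right) - 19989\right)} = \frac{1}{86039 + \left(37803 - 19989\right)} = \frac{1}{86039 + 17814} = \frac{1}{103853}$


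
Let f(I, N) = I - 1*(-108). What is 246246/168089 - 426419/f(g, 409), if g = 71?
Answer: -71632265257/30087931 ≈ -2380.8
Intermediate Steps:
f(I, N) = 108 + I (f(I, N) = I + 108 = 108 + I)
246246/168089 - 426419/f(g, 409) = 246246/168089 - 426419/(108 + 71) = 246246*(1/168089) - 426419/179 = 246246/168089 - 426419*1/179 = 246246/168089 - 426419/179 = -71632265257/30087931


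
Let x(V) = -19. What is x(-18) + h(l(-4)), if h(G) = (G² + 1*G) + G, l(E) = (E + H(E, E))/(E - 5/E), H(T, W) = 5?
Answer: -2371/121 ≈ -19.595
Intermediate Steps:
l(E) = (5 + E)/(E - 5/E) (l(E) = (E + 5)/(E - 5/E) = (5 + E)/(E - 5/E))
h(G) = G² + 2*G (h(G) = (G² + G) + G = (G + G²) + G = G² + 2*G)
x(-18) + h(l(-4)) = -19 + (-4*(5 - 4)/(-5 + (-4)²))*(2 - 4*(5 - 4)/(-5 + (-4)²)) = -19 + (-4*1/(-5 + 16))*(2 - 4*1/(-5 + 16)) = -19 + (-4*1/11)*(2 - 4*1/11) = -19 + (-4*1/11*1)*(2 - 4*1/11*1) = -19 - 4*(2 - 4/11)/11 = -19 - 4/11*18/11 = -19 - 72/121 = -2371/121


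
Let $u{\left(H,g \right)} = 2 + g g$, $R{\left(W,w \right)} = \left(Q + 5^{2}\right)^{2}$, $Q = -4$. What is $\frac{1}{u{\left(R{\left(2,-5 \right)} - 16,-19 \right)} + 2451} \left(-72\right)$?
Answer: $- \frac{12}{469} \approx -0.025586$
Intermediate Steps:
$R{\left(W,w \right)} = 441$ ($R{\left(W,w \right)} = \left(-4 + 5^{2}\right)^{2} = \left(-4 + 25\right)^{2} = 21^{2} = 441$)
$u{\left(H,g \right)} = 2 + g^{2}$
$\frac{1}{u{\left(R{\left(2,-5 \right)} - 16,-19 \right)} + 2451} \left(-72\right) = \frac{1}{\left(2 + \left(-19\right)^{2}\right) + 2451} \left(-72\right) = \frac{1}{\left(2 + 361\right) + 2451} \left(-72\right) = \frac{1}{363 + 2451} \left(-72\right) = \frac{1}{2814} \left(-72\right) = - \frac{12}{469}$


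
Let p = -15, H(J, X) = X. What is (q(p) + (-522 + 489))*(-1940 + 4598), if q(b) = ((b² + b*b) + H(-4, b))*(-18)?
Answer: -20899854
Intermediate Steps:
q(b) = -36*b² - 18*b (q(b) = ((b² + b*b) + b)*(-18) = ((b² + b²) + b)*(-18) = (2*b² + b)*(-18) = (b + 2*b²)*(-18) = -36*b² - 18*b)
(q(p) + (-522 + 489))*(-1940 + 4598) = (18*(-15)*(-1 - 2*(-15)) + (-522 + 489))*(-1940 + 4598) = (18*(-15)*(-1 + 30) - 33)*2658 = (18*(-15)*29 - 33)*2658 = (-7830 - 33)*2658 = -7863*2658 = -20899854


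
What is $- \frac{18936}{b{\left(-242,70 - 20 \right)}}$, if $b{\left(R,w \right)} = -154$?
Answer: $\frac{9468}{77} \approx 122.96$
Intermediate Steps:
$- \frac{18936}{b{\left(-242,70 - 20 \right)}} = - \frac{18936}{-154} = \left(-18936\right) \left(- \frac{1}{154}\right) = \frac{9468}{77}$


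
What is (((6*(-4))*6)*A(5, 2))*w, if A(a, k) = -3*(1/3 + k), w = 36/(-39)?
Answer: -12096/13 ≈ -930.46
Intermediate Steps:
w = -12/13 (w = 36*(-1/39) = -12/13 ≈ -0.92308)
A(a, k) = -1 - 3*k (A(a, k) = -3*(⅓ + k) = -1 - 3*k)
(((6*(-4))*6)*A(5, 2))*w = (((6*(-4))*6)*(-1 - 3*2))*(-12/13) = ((-24*6)*(-1 - 6))*(-12/13) = -144*(-7)*(-12/13) = 1008*(-12/13) = -12096/13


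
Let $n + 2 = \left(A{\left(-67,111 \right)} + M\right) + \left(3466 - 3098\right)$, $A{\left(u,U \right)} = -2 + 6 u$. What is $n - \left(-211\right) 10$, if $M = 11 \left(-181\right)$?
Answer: $81$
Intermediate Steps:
$M = -1991$
$n = -2029$ ($n = -2 + \left(\left(\left(-2 + 6 \left(-67\right)\right) - 1991\right) + \left(3466 - 3098\right)\right) = -2 + \left(\left(\left(-2 - 402\right) - 1991\right) + \left(3466 - 3098\right)\right) = -2 + \left(\left(-404 - 1991\right) + 368\right) = -2 + \left(-2395 + 368\right) = -2 - 2027 = -2029$)
$n - \left(-211\right) 10 = -2029 - \left(-211\right) 10 = -2029 - -2110 = -2029 + 2110 = 81$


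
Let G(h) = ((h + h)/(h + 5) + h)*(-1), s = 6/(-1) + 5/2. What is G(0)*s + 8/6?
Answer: 4/3 ≈ 1.3333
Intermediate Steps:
s = -7/2 (s = 6*(-1) + 5*(½) = -6 + 5/2 = -7/2 ≈ -3.5000)
G(h) = -h - 2*h/(5 + h) (G(h) = ((2*h)/(5 + h) + h)*(-1) = (2*h/(5 + h) + h)*(-1) = (h + 2*h/(5 + h))*(-1) = -h - 2*h/(5 + h))
G(0)*s + 8/6 = -1*0*(7 + 0)/(5 + 0)*(-7/2) + 8/6 = -1*0*7/5*(-7/2) + 8*(⅙) = -1*0*⅕*7*(-7/2) + 4/3 = 0*(-7/2) + 4/3 = 0 + 4/3 = 4/3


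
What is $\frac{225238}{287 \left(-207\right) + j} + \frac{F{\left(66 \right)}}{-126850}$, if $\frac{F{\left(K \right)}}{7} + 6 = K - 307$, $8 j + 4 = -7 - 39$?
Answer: $- \frac{2648252217}{701099950} \approx -3.7773$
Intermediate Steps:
$j = - \frac{25}{4}$ ($j = - \frac{1}{2} + \frac{-7 - 39}{8} = - \frac{1}{2} + \frac{1}{8} \left(-46\right) = - \frac{1}{2} - \frac{23}{4} = - \frac{25}{4} \approx -6.25$)
$F{\left(K \right)} = -2191 + 7 K$ ($F{\left(K \right)} = -42 + 7 \left(K - 307\right) = -42 + 7 \left(-307 + K\right) = -42 + \left(-2149 + 7 K\right) = -2191 + 7 K$)
$\frac{225238}{287 \left(-207\right) + j} + \frac{F{\left(66 \right)}}{-126850} = \frac{225238}{287 \left(-207\right) - \frac{25}{4}} + \frac{-2191 + 7 \cdot 66}{-126850} = \frac{225238}{-59409 - \frac{25}{4}} + \left(-2191 + 462\right) \left(- \frac{1}{126850}\right) = \frac{225238}{- \frac{237661}{4}} - - \frac{1729}{126850} = 225238 \left(- \frac{4}{237661}\right) + \frac{1729}{126850} = - \frac{900952}{237661} + \frac{1729}{126850} = - \frac{2648252217}{701099950}$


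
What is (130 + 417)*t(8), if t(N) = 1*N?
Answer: 4376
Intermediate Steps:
t(N) = N
(130 + 417)*t(8) = (130 + 417)*8 = 547*8 = 4376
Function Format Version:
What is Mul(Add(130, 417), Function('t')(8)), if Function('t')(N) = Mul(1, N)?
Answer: 4376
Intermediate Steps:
Function('t')(N) = N
Mul(Add(130, 417), Function('t')(8)) = Mul(Add(130, 417), 8) = Mul(547, 8) = 4376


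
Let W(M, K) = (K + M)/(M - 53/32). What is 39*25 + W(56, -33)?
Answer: 1696261/1739 ≈ 975.42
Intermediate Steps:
W(M, K) = (K + M)/(-53/32 + M) (W(M, K) = (K + M)/(M - 53*1/32) = (K + M)/(M - 53/32) = (K + M)/(-53/32 + M))
39*25 + W(56, -33) = 39*25 + 32*(-33 + 56)/(-53 + 32*56) = 975 + 32*23/(-53 + 1792) = 975 + 32*23/1739 = 975 + 32*(1/1739)*23 = 975 + 736/1739 = 1696261/1739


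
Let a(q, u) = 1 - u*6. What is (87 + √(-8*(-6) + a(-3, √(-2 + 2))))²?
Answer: 8836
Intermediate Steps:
a(q, u) = 1 - 6*u
(87 + √(-8*(-6) + a(-3, √(-2 + 2))))² = (87 + √(-8*(-6) + (1 - 6*√(-2 + 2))))² = (87 + √(48 + (1 - 6*√0)))² = (87 + √(48 + (1 - 6*0)))² = (87 + √(48 + (1 + 0)))² = (87 + √(48 + 1))² = (87 + √49)² = (87 + 7)² = 94² = 8836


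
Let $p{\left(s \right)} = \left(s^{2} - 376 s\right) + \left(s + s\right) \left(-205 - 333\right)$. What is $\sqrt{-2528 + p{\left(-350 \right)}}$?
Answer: $2 \sqrt{157043} \approx 792.57$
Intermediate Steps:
$p{\left(s \right)} = s^{2} - 1452 s$ ($p{\left(s \right)} = \left(s^{2} - 376 s\right) + 2 s \left(-538\right) = \left(s^{2} - 376 s\right) - 1076 s = s^{2} - 1452 s$)
$\sqrt{-2528 + p{\left(-350 \right)}} = \sqrt{-2528 - 350 \left(-1452 - 350\right)} = \sqrt{-2528 - -630700} = \sqrt{-2528 + 630700} = \sqrt{628172} = 2 \sqrt{157043}$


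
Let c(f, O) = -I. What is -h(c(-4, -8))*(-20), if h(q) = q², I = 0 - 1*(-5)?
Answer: 500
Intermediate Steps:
I = 5 (I = 0 + 5 = 5)
c(f, O) = -5 (c(f, O) = -1*5 = -5)
-h(c(-4, -8))*(-20) = -(-5)²*(-20) = -25*(-20) = -1*(-500) = 500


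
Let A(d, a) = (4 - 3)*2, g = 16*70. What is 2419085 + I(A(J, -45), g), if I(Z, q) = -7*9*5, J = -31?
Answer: 2418770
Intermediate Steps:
g = 1120
A(d, a) = 2 (A(d, a) = 1*2 = 2)
I(Z, q) = -315 (I(Z, q) = -63*5 = -315)
2419085 + I(A(J, -45), g) = 2419085 - 315 = 2418770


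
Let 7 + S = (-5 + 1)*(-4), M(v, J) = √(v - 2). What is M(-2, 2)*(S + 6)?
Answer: 30*I ≈ 30.0*I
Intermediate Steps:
M(v, J) = √(-2 + v)
S = 9 (S = -7 + (-5 + 1)*(-4) = -7 - 4*(-4) = -7 + 16 = 9)
M(-2, 2)*(S + 6) = √(-2 - 2)*(9 + 6) = √(-4)*15 = (2*I)*15 = 30*I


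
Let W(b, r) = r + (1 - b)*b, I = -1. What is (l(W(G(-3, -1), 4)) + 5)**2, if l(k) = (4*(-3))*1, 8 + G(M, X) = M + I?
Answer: 49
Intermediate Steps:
G(M, X) = -9 + M (G(M, X) = -8 + (M - 1) = -8 + (-1 + M) = -9 + M)
W(b, r) = r + b*(1 - b)
l(k) = -12 (l(k) = -12*1 = -12)
(l(W(G(-3, -1), 4)) + 5)**2 = (-12 + 5)**2 = (-7)**2 = 49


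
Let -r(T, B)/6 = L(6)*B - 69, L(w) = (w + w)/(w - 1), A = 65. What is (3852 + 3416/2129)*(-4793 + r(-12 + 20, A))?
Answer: -43605982060/2129 ≈ -2.0482e+7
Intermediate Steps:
L(w) = 2*w/(-1 + w) (L(w) = (2*w)/(-1 + w) = 2*w/(-1 + w))
r(T, B) = 414 - 72*B/5 (r(T, B) = -6*((2*6/(-1 + 6))*B - 69) = -6*((2*6/5)*B - 69) = -6*((2*6*(1/5))*B - 69) = -6*(12*B/5 - 69) = -6*(-69 + 12*B/5) = 414 - 72*B/5)
(3852 + 3416/2129)*(-4793 + r(-12 + 20, A)) = (3852 + 3416/2129)*(-4793 + (414 - 72/5*65)) = (3852 + 3416*(1/2129))*(-4793 + (414 - 936)) = (3852 + 3416/2129)*(-4793 - 522) = (8204324/2129)*(-5315) = -43605982060/2129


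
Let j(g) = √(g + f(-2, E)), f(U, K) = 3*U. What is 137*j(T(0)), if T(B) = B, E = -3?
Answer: 137*I*√6 ≈ 335.58*I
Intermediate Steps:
j(g) = √(-6 + g) (j(g) = √(g + 3*(-2)) = √(g - 6) = √(-6 + g))
137*j(T(0)) = 137*√(-6 + 0) = 137*√(-6) = 137*(I*√6) = 137*I*√6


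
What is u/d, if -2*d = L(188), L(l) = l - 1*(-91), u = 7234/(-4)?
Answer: 3617/279 ≈ 12.964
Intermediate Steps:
u = -3617/2 (u = 7234*(-1/4) = -3617/2 ≈ -1808.5)
L(l) = 91 + l (L(l) = l + 91 = 91 + l)
d = -279/2 (d = -(91 + 188)/2 = -1/2*279 = -279/2 ≈ -139.50)
u/d = -3617/(2*(-279/2)) = -3617/2*(-2/279) = 3617/279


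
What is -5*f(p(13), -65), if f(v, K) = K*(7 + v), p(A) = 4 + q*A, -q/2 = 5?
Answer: -38675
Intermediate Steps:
q = -10 (q = -2*5 = -10)
p(A) = 4 - 10*A
-5*f(p(13), -65) = -(-325)*(7 + (4 - 10*13)) = -(-325)*(7 + (4 - 130)) = -(-325)*(7 - 126) = -(-325)*(-119) = -5*7735 = -38675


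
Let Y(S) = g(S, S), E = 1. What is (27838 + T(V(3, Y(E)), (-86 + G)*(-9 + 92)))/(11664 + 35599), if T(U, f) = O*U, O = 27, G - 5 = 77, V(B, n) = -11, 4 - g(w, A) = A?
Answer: 27541/47263 ≈ 0.58272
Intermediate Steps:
g(w, A) = 4 - A
Y(S) = 4 - S
G = 82 (G = 5 + 77 = 82)
T(U, f) = 27*U
(27838 + T(V(3, Y(E)), (-86 + G)*(-9 + 92)))/(11664 + 35599) = (27838 + 27*(-11))/(11664 + 35599) = (27838 - 297)/47263 = 27541*(1/47263) = 27541/47263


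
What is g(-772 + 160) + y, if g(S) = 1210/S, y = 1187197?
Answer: 363281677/306 ≈ 1.1872e+6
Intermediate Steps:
g(-772 + 160) + y = 1210/(-772 + 160) + 1187197 = 1210/(-612) + 1187197 = 1210*(-1/612) + 1187197 = -605/306 + 1187197 = 363281677/306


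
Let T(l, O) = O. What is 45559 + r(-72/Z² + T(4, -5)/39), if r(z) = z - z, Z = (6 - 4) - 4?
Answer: 45559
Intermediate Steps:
Z = -2 (Z = 2 - 4 = -2)
r(z) = 0
45559 + r(-72/Z² + T(4, -5)/39) = 45559 + 0 = 45559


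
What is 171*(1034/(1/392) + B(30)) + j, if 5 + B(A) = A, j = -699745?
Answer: 68615618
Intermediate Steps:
B(A) = -5 + A
171*(1034/(1/392) + B(30)) + j = 171*(1034/(1/392) + (-5 + 30)) - 699745 = 171*(1034/(1/392) + 25) - 699745 = 171*(1034*392 + 25) - 699745 = 171*(405328 + 25) - 699745 = 171*405353 - 699745 = 69315363 - 699745 = 68615618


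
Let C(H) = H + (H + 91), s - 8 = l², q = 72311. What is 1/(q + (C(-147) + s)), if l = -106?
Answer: 1/83352 ≈ 1.1997e-5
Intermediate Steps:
s = 11244 (s = 8 + (-106)² = 8 + 11236 = 11244)
C(H) = 91 + 2*H (C(H) = H + (91 + H) = 91 + 2*H)
1/(q + (C(-147) + s)) = 1/(72311 + ((91 + 2*(-147)) + 11244)) = 1/(72311 + ((91 - 294) + 11244)) = 1/(72311 + (-203 + 11244)) = 1/(72311 + 11041) = 1/83352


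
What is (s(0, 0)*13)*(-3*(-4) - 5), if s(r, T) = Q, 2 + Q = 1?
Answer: -91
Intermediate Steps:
Q = -1 (Q = -2 + 1 = -1)
s(r, T) = -1
(s(0, 0)*13)*(-3*(-4) - 5) = (-1*13)*(-3*(-4) - 5) = -13*(12 - 5) = -13*7 = -91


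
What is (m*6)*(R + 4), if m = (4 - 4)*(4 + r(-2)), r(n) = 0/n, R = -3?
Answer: 0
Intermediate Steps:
r(n) = 0
m = 0 (m = (4 - 4)*(4 + 0) = 0*4 = 0)
(m*6)*(R + 4) = (0*6)*(-3 + 4) = 0*1 = 0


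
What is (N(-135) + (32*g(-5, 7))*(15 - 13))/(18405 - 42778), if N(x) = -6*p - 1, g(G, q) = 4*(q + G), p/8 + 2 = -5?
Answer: -847/24373 ≈ -0.034752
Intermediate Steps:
p = -56 (p = -16 + 8*(-5) = -16 - 40 = -56)
g(G, q) = 4*G + 4*q (g(G, q) = 4*(G + q) = 4*G + 4*q)
N(x) = 335 (N(x) = -6*(-56) - 1 = 336 - 1 = 335)
(N(-135) + (32*g(-5, 7))*(15 - 13))/(18405 - 42778) = (335 + (32*(4*(-5) + 4*7))*(15 - 13))/(18405 - 42778) = (335 + (32*(-20 + 28))*2)/(-24373) = (335 + (32*8)*2)*(-1/24373) = (335 + 256*2)*(-1/24373) = (335 + 512)*(-1/24373) = 847*(-1/24373) = -847/24373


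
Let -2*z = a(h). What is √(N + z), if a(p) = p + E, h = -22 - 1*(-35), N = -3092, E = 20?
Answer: I*√12434/2 ≈ 55.754*I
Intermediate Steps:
h = 13 (h = -22 + 35 = 13)
a(p) = 20 + p (a(p) = p + 20 = 20 + p)
z = -33/2 (z = -(20 + 13)/2 = -½*33 = -33/2 ≈ -16.500)
√(N + z) = √(-3092 - 33/2) = √(-6217/2) = I*√12434/2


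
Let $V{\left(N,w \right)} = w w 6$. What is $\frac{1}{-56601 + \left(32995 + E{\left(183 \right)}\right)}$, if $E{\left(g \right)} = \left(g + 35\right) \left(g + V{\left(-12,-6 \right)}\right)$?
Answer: $\frac{1}{63376} \approx 1.5779 \cdot 10^{-5}$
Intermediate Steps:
$V{\left(N,w \right)} = 6 w^{2}$ ($V{\left(N,w \right)} = w^{2} \cdot 6 = 6 w^{2}$)
$E{\left(g \right)} = \left(35 + g\right) \left(216 + g\right)$ ($E{\left(g \right)} = \left(g + 35\right) \left(g + 6 \left(-6\right)^{2}\right) = \left(35 + g\right) \left(g + 6 \cdot 36\right) = \left(35 + g\right) \left(g + 216\right) = \left(35 + g\right) \left(216 + g\right)$)
$\frac{1}{-56601 + \left(32995 + E{\left(183 \right)}\right)} = \frac{1}{-56601 + \left(32995 + \left(7560 + 183^{2} + 251 \cdot 183\right)\right)} = \frac{1}{-56601 + \left(32995 + \left(7560 + 33489 + 45933\right)\right)} = \frac{1}{-56601 + \left(32995 + 86982\right)} = \frac{1}{-56601 + 119977} = \frac{1}{63376}$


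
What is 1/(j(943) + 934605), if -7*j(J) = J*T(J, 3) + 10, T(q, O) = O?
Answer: 7/6539396 ≈ 1.0704e-6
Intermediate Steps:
j(J) = -10/7 - 3*J/7 (j(J) = -(J*3 + 10)/7 = -(3*J + 10)/7 = -(10 + 3*J)/7 = -10/7 - 3*J/7)
1/(j(943) + 934605) = 1/((-10/7 - 3/7*943) + 934605) = 1/((-10/7 - 2829/7) + 934605) = 1/(-2839/7 + 934605) = 1/(6539396/7) = 7/6539396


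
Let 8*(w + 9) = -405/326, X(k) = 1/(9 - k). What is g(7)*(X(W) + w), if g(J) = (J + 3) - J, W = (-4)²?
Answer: -509241/18256 ≈ -27.894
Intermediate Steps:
W = 16
g(J) = 3 (g(J) = (3 + J) - J = 3)
w = -23877/2608 (w = -9 + (-405/326)/8 = -9 + (-405*1/326)/8 = -9 + (⅛)*(-405/326) = -9 - 405/2608 = -23877/2608 ≈ -9.1553)
g(7)*(X(W) + w) = 3*(-1/(-9 + 16) - 23877/2608) = 3*(-1/7 - 23877/2608) = 3*(-1*⅐ - 23877/2608) = 3*(-⅐ - 23877/2608) = 3*(-169747/18256) = -509241/18256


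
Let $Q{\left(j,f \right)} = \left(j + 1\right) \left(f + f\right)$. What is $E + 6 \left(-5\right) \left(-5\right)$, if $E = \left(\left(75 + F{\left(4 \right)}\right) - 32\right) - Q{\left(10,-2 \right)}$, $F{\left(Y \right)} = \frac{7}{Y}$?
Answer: $\frac{955}{4} \approx 238.75$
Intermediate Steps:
$Q{\left(j,f \right)} = 2 f \left(1 + j\right)$ ($Q{\left(j,f \right)} = \left(1 + j\right) 2 f = 2 f \left(1 + j\right)$)
$E = \frac{355}{4}$ ($E = \left(\left(75 + \frac{7}{4}\right) - 32\right) - 2 \left(-2\right) \left(1 + 10\right) = \left(\left(75 + 7 \cdot \frac{1}{4}\right) - 32\right) - 2 \left(-2\right) 11 = \left(\left(75 + \frac{7}{4}\right) - 32\right) - -44 = \left(\frac{307}{4} - 32\right) + 44 = \frac{179}{4} + 44 = \frac{355}{4} \approx 88.75$)
$E + 6 \left(-5\right) \left(-5\right) = \frac{355}{4} + 6 \left(-5\right) \left(-5\right) = \frac{355}{4} - -150 = \frac{355}{4} + 150 = \frac{955}{4}$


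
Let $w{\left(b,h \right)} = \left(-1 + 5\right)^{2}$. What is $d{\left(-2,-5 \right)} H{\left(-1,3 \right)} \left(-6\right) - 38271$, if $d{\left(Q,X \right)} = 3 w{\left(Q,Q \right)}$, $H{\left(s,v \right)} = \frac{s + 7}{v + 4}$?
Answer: $- \frac{269625}{7} \approx -38518.0$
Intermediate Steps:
$H{\left(s,v \right)} = \frac{7 + s}{4 + v}$
$w{\left(b,h \right)} = 16$ ($w{\left(b,h \right)} = 4^{2} = 16$)
$d{\left(Q,X \right)} = 48$ ($d{\left(Q,X \right)} = 3 \cdot 16 = 48$)
$d{\left(-2,-5 \right)} H{\left(-1,3 \right)} \left(-6\right) - 38271 = 48 \frac{7 - 1}{4 + 3} \left(-6\right) - 38271 = 48 \cdot \frac{1}{7} \cdot 6 \left(-6\right) - 38271 = 48 \cdot \frac{6}{7} \left(-6\right) - 38271 = \frac{288}{7} \left(-6\right) - 38271 = - \frac{1728}{7} - 38271 = - \frac{269625}{7}$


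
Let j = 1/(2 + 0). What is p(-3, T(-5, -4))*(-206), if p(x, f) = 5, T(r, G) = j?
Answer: -1030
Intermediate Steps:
j = ½ (j = 1/2 = ½ ≈ 0.50000)
T(r, G) = ½
p(-3, T(-5, -4))*(-206) = 5*(-206) = -1030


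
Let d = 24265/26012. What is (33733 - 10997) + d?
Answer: 591433097/26012 ≈ 22737.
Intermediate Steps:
d = 24265/26012 (d = 24265*(1/26012) = 24265/26012 ≈ 0.93284)
(33733 - 10997) + d = (33733 - 10997) + 24265/26012 = 22736 + 24265/26012 = 591433097/26012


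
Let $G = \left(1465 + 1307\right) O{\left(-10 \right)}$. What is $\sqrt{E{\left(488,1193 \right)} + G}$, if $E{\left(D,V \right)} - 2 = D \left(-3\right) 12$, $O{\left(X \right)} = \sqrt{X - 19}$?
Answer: $\sqrt{-17566 + 2772 i \sqrt{29}} \approx 52.374 + 142.51 i$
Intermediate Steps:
$O{\left(X \right)} = \sqrt{-19 + X}$
$E{\left(D,V \right)} = 2 - 36 D$ ($E{\left(D,V \right)} = 2 + D \left(-3\right) 12 = 2 + - 3 D 12 = 2 - 36 D$)
$G = 2772 i \sqrt{29}$ ($G = \left(1465 + 1307\right) \sqrt{-19 - 10} = 2772 \sqrt{-29} = 2772 i \sqrt{29} \approx 14928.0 i$)
$\sqrt{E{\left(488,1193 \right)} + G} = \sqrt{\left(2 - 17568\right) + 2772 i \sqrt{29}} = \sqrt{-17566 + 2772 i \sqrt{29}}$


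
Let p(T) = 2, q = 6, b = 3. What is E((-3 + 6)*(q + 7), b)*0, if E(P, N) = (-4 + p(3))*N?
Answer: 0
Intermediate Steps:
E(P, N) = -2*N (E(P, N) = (-4 + 2)*N = -2*N)
E((-3 + 6)*(q + 7), b)*0 = -2*3*0 = -6*0 = 0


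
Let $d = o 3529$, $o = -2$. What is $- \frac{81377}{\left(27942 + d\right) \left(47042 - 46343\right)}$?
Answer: $- \frac{81377}{14597916} \approx -0.0055746$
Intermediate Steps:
$d = -7058$ ($d = \left(-2\right) 3529 = -7058$)
$- \frac{81377}{\left(27942 + d\right) \left(47042 - 46343\right)} = - \frac{81377}{\left(27942 - 7058\right) \left(47042 - 46343\right)} = - \frac{81377}{20884 \cdot 699} = - \frac{81377}{14597916}$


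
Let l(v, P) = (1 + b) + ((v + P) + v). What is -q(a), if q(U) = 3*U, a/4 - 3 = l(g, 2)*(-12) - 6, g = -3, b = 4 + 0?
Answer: 180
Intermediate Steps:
b = 4
l(v, P) = 5 + P + 2*v (l(v, P) = (1 + 4) + ((v + P) + v) = 5 + ((P + v) + v) = 5 + (P + 2*v) = 5 + P + 2*v)
a = -60 (a = 12 + 4*((5 + 2 + 2*(-3))*(-12) - 6) = 12 + 4*((5 + 2 - 6)*(-12) - 6) = 12 + 4*(1*(-12) - 6) = 12 + 4*(-12 - 6) = 12 + 4*(-18) = 12 - 72 = -60)
-q(a) = -3*(-60) = -1*(-180) = 180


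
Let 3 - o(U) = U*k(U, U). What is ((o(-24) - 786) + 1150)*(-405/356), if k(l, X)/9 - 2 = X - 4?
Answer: 2125845/356 ≈ 5971.5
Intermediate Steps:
k(l, X) = -18 + 9*X (k(l, X) = 18 + 9*(X - 4) = 18 + 9*(-4 + X) = 18 + (-36 + 9*X) = -18 + 9*X)
o(U) = 3 - U*(-18 + 9*U)
((o(-24) - 786) + 1150)*(-405/356) = (((3 - 9*(-24)*(-2 - 24)) - 786) + 1150)*(-405/356) = (((3 - 9*(-24)*(-26)) - 786) + 1150)*(-405*1/356) = (((3 - 5616) - 786) + 1150)*(-405/356) = ((-5613 - 786) + 1150)*(-405/356) = (-6399 + 1150)*(-405/356) = -5249*(-405/356) = 2125845/356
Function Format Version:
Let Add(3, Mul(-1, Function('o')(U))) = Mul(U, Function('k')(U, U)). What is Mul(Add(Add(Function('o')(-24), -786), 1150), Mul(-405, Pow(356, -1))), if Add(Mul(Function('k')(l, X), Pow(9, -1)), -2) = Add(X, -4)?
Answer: Rational(2125845, 356) ≈ 5971.5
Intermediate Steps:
Function('k')(l, X) = Add(-18, Mul(9, X)) (Function('k')(l, X) = Add(18, Mul(9, Add(X, -4))) = Add(18, Mul(9, Add(-4, X))) = Add(18, Add(-36, Mul(9, X))) = Add(-18, Mul(9, X)))
Function('o')(U) = Add(3, Mul(-1, U, Add(-18, Mul(9, U)))) (Function('o')(U) = Add(3, Mul(-1, Mul(U, Add(-18, Mul(9, U))))) = Add(3, Mul(-1, U, Add(-18, Mul(9, U)))))
Mul(Add(Add(Function('o')(-24), -786), 1150), Mul(-405, Pow(356, -1))) = Mul(Add(Add(Add(3, Mul(-9, -24, Add(-2, -24))), -786), 1150), Mul(-405, Pow(356, -1))) = Mul(Add(Add(Add(3, Mul(-9, -24, -26)), -786), 1150), Mul(-405, Rational(1, 356))) = Mul(Add(Add(Add(3, -5616), -786), 1150), Rational(-405, 356)) = Mul(Add(Add(-5613, -786), 1150), Rational(-405, 356)) = Mul(Add(-6399, 1150), Rational(-405, 356)) = Mul(-5249, Rational(-405, 356)) = Rational(2125845, 356)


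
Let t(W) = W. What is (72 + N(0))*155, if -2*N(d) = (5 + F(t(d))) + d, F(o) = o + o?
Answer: 21545/2 ≈ 10773.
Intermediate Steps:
F(o) = 2*o
N(d) = -5/2 - 3*d/2 (N(d) = -((5 + 2*d) + d)/2 = -(5 + 3*d)/2 = -5/2 - 3*d/2)
(72 + N(0))*155 = (72 + (-5/2 - 3/2*0))*155 = (72 + (-5/2 + 0))*155 = (72 - 5/2)*155 = (139/2)*155 = 21545/2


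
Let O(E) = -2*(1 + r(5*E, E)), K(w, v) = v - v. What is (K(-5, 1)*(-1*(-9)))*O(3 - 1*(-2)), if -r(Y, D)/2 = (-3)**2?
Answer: 0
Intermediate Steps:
r(Y, D) = -18 (r(Y, D) = -2*(-3)**2 = -2*9 = -18)
K(w, v) = 0
O(E) = 34 (O(E) = -2*(1 - 18) = -2*(-17) = 34)
(K(-5, 1)*(-1*(-9)))*O(3 - 1*(-2)) = (0*(-1*(-9)))*34 = (0*9)*34 = 0*34 = 0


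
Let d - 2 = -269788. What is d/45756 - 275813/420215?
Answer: -62994111809/9613678770 ≈ -6.5526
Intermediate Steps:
d = -269786 (d = 2 - 269788 = -269786)
d/45756 - 275813/420215 = -269786/45756 - 275813/420215 = -269786*1/45756 - 275813*1/420215 = -134893/22878 - 275813/420215 = -62994111809/9613678770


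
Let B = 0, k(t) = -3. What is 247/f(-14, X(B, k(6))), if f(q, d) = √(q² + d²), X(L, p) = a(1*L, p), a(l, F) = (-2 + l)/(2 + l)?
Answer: 247*√197/197 ≈ 17.598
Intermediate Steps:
a(l, F) = (-2 + l)/(2 + l)
X(L, p) = (-2 + L)/(2 + L) (X(L, p) = (-2 + 1*L)/(2 + 1*L) = (-2 + L)/(2 + L))
f(q, d) = √(d² + q²)
247/f(-14, X(B, k(6))) = 247/(√(((-2 + 0)/(2 + 0))² + (-14)²)) = 247/(√((-2/2)² + 196)) = 247/(√(((½)*(-2))² + 196)) = 247/(√((-1)² + 196)) = 247/(√(1 + 196)) = 247/(√197) = 247*(√197/197) = 247*√197/197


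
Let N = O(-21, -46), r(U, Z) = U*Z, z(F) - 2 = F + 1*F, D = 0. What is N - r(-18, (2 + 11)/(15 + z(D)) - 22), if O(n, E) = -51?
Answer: -7365/17 ≈ -433.24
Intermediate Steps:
z(F) = 2 + 2*F (z(F) = 2 + (F + 1*F) = 2 + (F + F) = 2 + 2*F)
N = -51
N - r(-18, (2 + 11)/(15 + z(D)) - 22) = -51 - (-18)*((2 + 11)/(15 + (2 + 2*0)) - 22) = -51 - (-18)*(13/(15 + (2 + 0)) - 22) = -51 - (-18)*(13/(15 + 2) - 22) = -51 - (-18)*(13/17 - 22) = -51 - (-18)*(-361)/17 = -51 - 1*6498/17 = -51 - 6498/17 = -7365/17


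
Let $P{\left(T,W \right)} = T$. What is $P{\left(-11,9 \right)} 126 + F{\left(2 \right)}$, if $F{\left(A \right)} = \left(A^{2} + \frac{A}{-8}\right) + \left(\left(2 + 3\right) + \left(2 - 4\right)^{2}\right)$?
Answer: $- \frac{5493}{4} \approx -1373.3$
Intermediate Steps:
$F{\left(A \right)} = 9 + A^{2} - \frac{A}{8}$ ($F{\left(A \right)} = \left(A^{2} - \frac{A}{8}\right) + \left(5 + \left(-2\right)^{2}\right) = \left(A^{2} - \frac{A}{8}\right) + \left(5 + 4\right) = \left(A^{2} - \frac{A}{8}\right) + 9 = 9 + A^{2} - \frac{A}{8}$)
$P{\left(-11,9 \right)} 126 + F{\left(2 \right)} = \left(-11\right) 126 + \left(9 + 2^{2} - \frac{1}{4}\right) = -1386 + \left(9 + 4 - \frac{1}{4}\right) = -1386 + \frac{51}{4} = - \frac{5493}{4}$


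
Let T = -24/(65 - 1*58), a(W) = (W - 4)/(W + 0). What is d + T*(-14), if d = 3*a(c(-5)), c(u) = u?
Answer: 267/5 ≈ 53.400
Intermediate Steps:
a(W) = (-4 + W)/W
T = -24/7 (T = -24/(65 - 58) = -24/7 ≈ -3.4286)
d = 27/5 (d = 3*((-4 - 5)/(-5)) = 3*(-1/5*(-9)) = 3*(9/5) = 27/5 ≈ 5.4000)
d + T*(-14) = 27/5 - 24/7*(-14) = 27/5 + 48 = 267/5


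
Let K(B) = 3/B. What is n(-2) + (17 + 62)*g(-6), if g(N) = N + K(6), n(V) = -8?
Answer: -885/2 ≈ -442.50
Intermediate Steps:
g(N) = ½ + N (g(N) = N + 3/6 = N + 3*(⅙) = N + ½ = ½ + N)
n(-2) + (17 + 62)*g(-6) = -8 + (17 + 62)*(½ - 6) = -8 + 79*(-11/2) = -8 - 869/2 = -885/2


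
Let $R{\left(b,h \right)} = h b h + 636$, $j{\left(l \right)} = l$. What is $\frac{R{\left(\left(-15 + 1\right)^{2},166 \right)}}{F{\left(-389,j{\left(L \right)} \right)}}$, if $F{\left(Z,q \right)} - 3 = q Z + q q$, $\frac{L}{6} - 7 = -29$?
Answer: $\frac{5401612}{68775} \approx 78.54$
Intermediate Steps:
$L = -132$ ($L = 42 + 6 \left(-29\right) = 42 - 174 = -132$)
$R{\left(b,h \right)} = 636 + b h^{2}$ ($R{\left(b,h \right)} = b h h + 636 = b h^{2} + 636 = 636 + b h^{2}$)
$F{\left(Z,q \right)} = 3 + q^{2} + Z q$ ($F{\left(Z,q \right)} = 3 + \left(q Z + q q\right) = 3 + \left(Z q + q^{2}\right) = 3 + \left(q^{2} + Z q\right) = 3 + q^{2} + Z q$)
$\frac{R{\left(\left(-15 + 1\right)^{2},166 \right)}}{F{\left(-389,j{\left(L \right)} \right)}} = \frac{636 + \left(-15 + 1\right)^{2} \cdot 166^{2}}{3 + \left(-132\right)^{2} - -51348} = \frac{636 + \left(-14\right)^{2} \cdot 27556}{3 + 17424 + 51348} = \frac{636 + 196 \cdot 27556}{68775} = \left(636 + 5400976\right) \frac{1}{68775} = 5401612 \cdot \frac{1}{68775} = \frac{5401612}{68775}$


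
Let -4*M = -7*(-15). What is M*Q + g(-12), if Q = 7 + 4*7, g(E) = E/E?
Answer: -3671/4 ≈ -917.75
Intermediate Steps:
g(E) = 1
Q = 35 (Q = 7 + 28 = 35)
M = -105/4 (M = -(-7)*(-15)/4 = -¼*105 = -105/4 ≈ -26.250)
M*Q + g(-12) = -105/4*35 + 1 = -3675/4 + 1 = -3671/4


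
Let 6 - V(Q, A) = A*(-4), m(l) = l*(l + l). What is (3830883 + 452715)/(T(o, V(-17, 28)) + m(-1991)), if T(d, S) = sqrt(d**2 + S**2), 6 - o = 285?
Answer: 11320352962292/20951917535493 - 1427866*sqrt(91765)/20951917535493 ≈ 0.54028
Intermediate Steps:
o = -279 (o = 6 - 1*285 = 6 - 285 = -279)
m(l) = 2*l**2 (m(l) = l*(2*l) = 2*l**2)
V(Q, A) = 6 + 4*A (V(Q, A) = 6 - A*(-4) = 6 - (-4)*A = 6 + 4*A)
T(d, S) = sqrt(S**2 + d**2)
(3830883 + 452715)/(T(o, V(-17, 28)) + m(-1991)) = (3830883 + 452715)/(sqrt((6 + 4*28)**2 + (-279)**2) + 2*(-1991)**2) = 4283598/(sqrt((6 + 112)**2 + 77841) + 2*3964081) = 4283598/(sqrt(118**2 + 77841) + 7928162) = 4283598/(sqrt(13924 + 77841) + 7928162) = 4283598/(sqrt(91765) + 7928162) = 4283598/(7928162 + sqrt(91765))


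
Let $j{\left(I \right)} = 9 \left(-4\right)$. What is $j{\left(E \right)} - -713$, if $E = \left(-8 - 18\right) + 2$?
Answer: $677$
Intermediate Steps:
$E = -24$ ($E = -26 + 2 = -24$)
$j{\left(I \right)} = -36$
$j{\left(E \right)} - -713 = -36 - -713 = -36 + 713 = 677$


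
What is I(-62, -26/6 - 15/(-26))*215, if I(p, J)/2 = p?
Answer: -26660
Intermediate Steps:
I(p, J) = 2*p
I(-62, -26/6 - 15/(-26))*215 = (2*(-62))*215 = -124*215 = -26660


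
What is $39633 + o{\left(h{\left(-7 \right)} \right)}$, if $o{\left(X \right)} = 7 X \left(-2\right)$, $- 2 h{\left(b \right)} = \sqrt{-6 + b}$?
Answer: $39633 + 7 i \sqrt{13} \approx 39633.0 + 25.239 i$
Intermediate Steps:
$h{\left(b \right)} = - \frac{\sqrt{-6 + b}}{2}$
$o{\left(X \right)} = - 14 X$
$39633 + o{\left(h{\left(-7 \right)} \right)} = 39633 - 14 \left(- \frac{\sqrt{-6 - 7}}{2}\right) = 39633 - 14 \left(- \frac{\sqrt{-13}}{2}\right) = 39633 - 14 \left(- \frac{i \sqrt{13}}{2}\right) = 39633 + 7 i \sqrt{13}$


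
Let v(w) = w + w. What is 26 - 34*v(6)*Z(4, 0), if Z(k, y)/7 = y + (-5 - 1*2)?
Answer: 20018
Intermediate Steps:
Z(k, y) = -49 + 7*y (Z(k, y) = 7*(y + (-5 - 1*2)) = 7*(y + (-5 - 2)) = 7*(y - 7) = 7*(-7 + y) = -49 + 7*y)
v(w) = 2*w
26 - 34*v(6)*Z(4, 0) = 26 - 34*2*6*(-49 + 7*0) = 26 - 408*(-49 + 0) = 26 - 408*(-49) = 26 - 34*(-588) = 26 + 19992 = 20018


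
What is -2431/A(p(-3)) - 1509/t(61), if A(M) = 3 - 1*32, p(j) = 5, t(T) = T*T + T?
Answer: 9150281/109678 ≈ 83.429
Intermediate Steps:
t(T) = T + T² (t(T) = T² + T = T + T²)
A(M) = -29 (A(M) = 3 - 32 = -29)
-2431/A(p(-3)) - 1509/t(61) = -2431/(-29) - 1509*1/(61*(1 + 61)) = -2431*(-1/29) - 1509/(61*62) = 2431/29 - 1509/3782 = 9150281/109678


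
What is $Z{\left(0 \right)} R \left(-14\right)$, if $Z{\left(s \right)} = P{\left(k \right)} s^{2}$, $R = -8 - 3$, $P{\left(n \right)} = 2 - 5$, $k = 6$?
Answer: $0$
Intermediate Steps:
$P{\left(n \right)} = -3$ ($P{\left(n \right)} = 2 - 5 = -3$)
$R = -11$
$Z{\left(s \right)} = - 3 s^{2}$
$Z{\left(0 \right)} R \left(-14\right) = - 3 \cdot 0^{2} \left(-11\right) \left(-14\right) = \left(-3\right) 0 \left(-11\right) \left(-14\right) = 0 \left(-11\right) \left(-14\right) = 0 \left(-14\right) = 0$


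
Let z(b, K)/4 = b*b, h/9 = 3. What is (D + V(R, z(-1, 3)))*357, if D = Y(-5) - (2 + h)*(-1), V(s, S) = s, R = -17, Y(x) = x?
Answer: 2499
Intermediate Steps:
h = 27 (h = 9*3 = 27)
z(b, K) = 4*b² (z(b, K) = 4*(b*b) = 4*b²)
D = 24 (D = -5 - (2 + 27)*(-1) = -5 - 29*(-1) = -5 - 1*(-29) = -5 + 29 = 24)
(D + V(R, z(-1, 3)))*357 = (24 - 17)*357 = 7*357 = 2499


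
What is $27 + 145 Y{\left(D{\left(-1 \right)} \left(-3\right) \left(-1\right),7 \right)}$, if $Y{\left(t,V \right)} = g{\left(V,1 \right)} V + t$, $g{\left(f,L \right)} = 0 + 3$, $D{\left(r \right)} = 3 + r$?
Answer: $3942$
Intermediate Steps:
$g{\left(f,L \right)} = 3$
$Y{\left(t,V \right)} = t + 3 V$ ($Y{\left(t,V \right)} = 3 V + t = t + 3 V$)
$27 + 145 Y{\left(D{\left(-1 \right)} \left(-3\right) \left(-1\right),7 \right)} = 27 + 145 \left(\left(3 - 1\right) \left(-3\right) \left(-1\right) + 3 \cdot 7\right) = 27 + 145 \left(2 \left(-3\right) \left(-1\right) + 21\right) = 27 + 145 \left(\left(-6\right) \left(-1\right) + 21\right) = 27 + 145 \left(6 + 21\right) = 27 + 145 \cdot 27 = 27 + 3915 = 3942$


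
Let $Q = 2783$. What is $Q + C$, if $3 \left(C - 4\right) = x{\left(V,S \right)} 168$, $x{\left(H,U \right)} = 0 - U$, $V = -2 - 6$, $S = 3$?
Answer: $2619$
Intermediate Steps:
$V = -8$ ($V = -2 - 6 = -8$)
$x{\left(H,U \right)} = - U$
$C = -164$ ($C = 4 + \frac{\left(-1\right) 3 \cdot 168}{3} = 4 + \frac{\left(-3\right) 168}{3} = 4 + \frac{1}{3} \left(-504\right) = 4 - 168 = -164$)
$Q + C = 2783 - 164 = 2619$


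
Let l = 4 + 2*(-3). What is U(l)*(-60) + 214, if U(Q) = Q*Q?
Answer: -26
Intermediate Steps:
l = -2 (l = 4 - 6 = -2)
U(Q) = Q²
U(l)*(-60) + 214 = (-2)²*(-60) + 214 = 4*(-60) + 214 = -240 + 214 = -26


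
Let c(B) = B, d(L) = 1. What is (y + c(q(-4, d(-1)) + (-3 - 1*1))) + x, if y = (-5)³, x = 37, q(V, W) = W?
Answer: -91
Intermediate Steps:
y = -125
(y + c(q(-4, d(-1)) + (-3 - 1*1))) + x = (-125 + (1 + (-3 - 1*1))) + 37 = (-125 + (1 + (-3 - 1))) + 37 = (-125 + (1 - 4)) + 37 = (-125 - 3) + 37 = -128 + 37 = -91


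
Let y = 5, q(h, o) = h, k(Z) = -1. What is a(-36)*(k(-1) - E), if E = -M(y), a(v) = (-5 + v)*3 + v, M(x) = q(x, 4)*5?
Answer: -3816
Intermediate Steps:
M(x) = 5*x (M(x) = x*5 = 5*x)
a(v) = -15 + 4*v (a(v) = (-15 + 3*v) + v = -15 + 4*v)
E = -25 (E = -5*5 = -1*25 = -25)
a(-36)*(k(-1) - E) = (-15 + 4*(-36))*(-1 - 1*(-25)) = (-15 - 144)*(-1 + 25) = -159*24 = -3816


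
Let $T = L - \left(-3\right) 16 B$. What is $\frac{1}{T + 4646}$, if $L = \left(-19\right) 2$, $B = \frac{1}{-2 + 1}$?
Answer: $\frac{1}{4560} \approx 0.0002193$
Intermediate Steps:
$B = -1$ ($B = \frac{1}{-1} = -1$)
$L = -38$
$T = -86$ ($T = -38 - \left(-3\right) 16 \left(-1\right) = -38 - \left(-48\right) \left(-1\right) = -38 - 48 = -86$)
$\frac{1}{T + 4646} = \frac{1}{-86 + 4646} = \frac{1}{4560}$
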